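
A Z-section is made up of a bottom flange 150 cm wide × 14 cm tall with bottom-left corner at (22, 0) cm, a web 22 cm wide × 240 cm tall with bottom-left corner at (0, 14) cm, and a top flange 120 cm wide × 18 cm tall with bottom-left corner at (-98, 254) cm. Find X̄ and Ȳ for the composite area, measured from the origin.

bottom flange: A = 150 × 14 = 2100.00, centroid at (97.00, 7.00).
web: A = 22 × 240 = 5280.00, centroid at (11.00, 134.00).
top flange: A = 120 × 18 = 2160.00, centroid at (-38.00, 263.00).
ΣA = 9540.00 cm²
ΣAX̄ = (2100.00)(97.00) + (5280.00)(11.00) + (2160.00)(-38.00) = 179700.00 cm³
ΣAȲ = (2100.00)(7.00) + (5280.00)(134.00) + (2160.00)(263.00) = 1290300.00 cm³
X̄ = 179700.00 / 9540.00 = 18.84 cm
Ȳ = 1290300.00 / 9540.00 = 135.25 cm

X̄ = 18.84 cm, Ȳ = 135.25 cm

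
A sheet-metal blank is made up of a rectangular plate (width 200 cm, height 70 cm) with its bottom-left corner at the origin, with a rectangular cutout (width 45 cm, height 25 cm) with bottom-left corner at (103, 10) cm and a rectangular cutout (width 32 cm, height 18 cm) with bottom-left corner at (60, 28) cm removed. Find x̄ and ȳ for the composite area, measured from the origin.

Part | A | x̄ᵢ | ȳᵢ | A·x̄ᵢ | A·ȳᵢ
plate | 14000.00 | 100.00 | 35.00 | 1400000.00 | 490000.00
hole 1 | -1125.00 | 125.50 | 22.50 | -141187.50 | -25312.50
hole 2 | -576.00 | 76.00 | 37.00 | -43776.00 | -21312.00
Σ | 12299.00 |  |  | 1215036.50 | 443375.50
x̄ = 1215036.50 / 12299.00 = 98.79 cm
ȳ = 443375.50 / 12299.00 = 36.05 cm

x̄ = 98.79 cm, ȳ = 36.05 cm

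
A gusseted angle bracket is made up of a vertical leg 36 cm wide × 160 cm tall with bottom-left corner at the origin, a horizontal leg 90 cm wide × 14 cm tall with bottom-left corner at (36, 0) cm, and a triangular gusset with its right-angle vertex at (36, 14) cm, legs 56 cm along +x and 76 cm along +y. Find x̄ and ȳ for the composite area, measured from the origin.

vertical leg: A = 36 × 160 = 5760.00, centroid at (18.00, 80.00).
horizontal leg: A = 90 × 14 = 1260.00, centroid at (81.00, 7.00).
gusset: A = ½·56·76 = 2128.00, centroid at (54.67, 39.33).
ΣA = 9148.00 cm²
ΣAx̄ = (5760.00)(18.00) + (1260.00)(81.00) + (2128.00)(54.67) = 322070.67 cm³
ΣAȳ = (5760.00)(80.00) + (1260.00)(7.00) + (2128.00)(39.33) = 553321.33 cm³
x̄ = 322070.67 / 9148.00 = 35.21 cm
ȳ = 553321.33 / 9148.00 = 60.49 cm

x̄ = 35.21 cm, ȳ = 60.49 cm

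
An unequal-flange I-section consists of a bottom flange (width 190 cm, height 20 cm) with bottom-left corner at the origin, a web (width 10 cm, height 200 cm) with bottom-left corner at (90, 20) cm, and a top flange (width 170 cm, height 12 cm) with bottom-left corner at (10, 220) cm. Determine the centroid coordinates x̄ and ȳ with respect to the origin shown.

x̄ = 95.00 cm, ȳ = 94.27 cm

bottom flange: A = 190 × 20 = 3800.00, centroid at (95.00, 10.00).
web: A = 10 × 200 = 2000.00, centroid at (95.00, 120.00).
top flange: A = 170 × 12 = 2040.00, centroid at (95.00, 226.00).
ΣA = 7840.00 cm², ΣAx̄ = 744800.00 cm³, ΣAȳ = 739040.00 cm³.
x̄ = 744800.00/7840.00 = 95.00 cm; ȳ = 739040.00/7840.00 = 94.27 cm.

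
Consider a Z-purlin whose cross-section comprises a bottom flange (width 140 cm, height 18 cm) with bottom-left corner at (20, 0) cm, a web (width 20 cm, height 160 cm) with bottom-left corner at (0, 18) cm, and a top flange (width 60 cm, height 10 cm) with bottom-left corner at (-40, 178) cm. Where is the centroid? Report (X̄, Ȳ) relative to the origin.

X̄ = 40.00 cm, Ȳ = 70.58 cm

Part | A | x̄ᵢ | ȳᵢ | A·x̄ᵢ | A·ȳᵢ
bottom flange | 2520.00 | 90.00 | 9.00 | 226800.00 | 22680.00
web | 3200.00 | 10.00 | 98.00 | 32000.00 | 313600.00
top flange | 600.00 | -10.00 | 183.00 | -6000.00 | 109800.00
Σ | 6320.00 |  |  | 252800.00 | 446080.00
X̄ = 252800.00 / 6320.00 = 40.00 cm
Ȳ = 446080.00 / 6320.00 = 70.58 cm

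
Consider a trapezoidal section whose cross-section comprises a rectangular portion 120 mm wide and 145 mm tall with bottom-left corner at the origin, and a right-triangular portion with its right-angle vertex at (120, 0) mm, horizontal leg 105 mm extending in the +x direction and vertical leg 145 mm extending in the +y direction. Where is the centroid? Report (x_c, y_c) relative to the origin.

Part | A | x̄ᵢ | ȳᵢ | A·x̄ᵢ | A·ȳᵢ
rectangular portion | 17400.00 | 60.00 | 72.50 | 1044000.00 | 1261500.00
triangular portion | 7612.50 | 155.00 | 48.33 | 1179937.50 | 367937.50
Σ | 25012.50 |  |  | 2223937.50 | 1629437.50
x_c = 2223937.50 / 25012.50 = 88.91 mm
y_c = 1629437.50 / 25012.50 = 65.14 mm

x_c = 88.91 mm, y_c = 65.14 mm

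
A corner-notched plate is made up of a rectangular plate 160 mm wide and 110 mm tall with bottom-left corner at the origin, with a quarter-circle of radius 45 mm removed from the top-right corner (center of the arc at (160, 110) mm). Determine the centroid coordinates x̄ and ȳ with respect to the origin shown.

x̄ = 73.95 mm, ȳ = 51.43 mm

plate: A = 160 × 110 = 17600.00, centroid at (80.00, 55.00).
removed quarter-circle: A = −¼π·45² = -1590.43, centroid at (140.90, 90.90).
ΣA = 16009.57 mm²
ΣAx̄ = (17600.00)(80.00) + (-1590.43)(140.90) = 1183906.00 mm³
ΣAȳ = (17600.00)(55.00) + (-1590.43)(90.90) = 823427.56 mm³
x̄ = 1183906.00 / 16009.57 = 73.95 mm
ȳ = 823427.56 / 16009.57 = 51.43 mm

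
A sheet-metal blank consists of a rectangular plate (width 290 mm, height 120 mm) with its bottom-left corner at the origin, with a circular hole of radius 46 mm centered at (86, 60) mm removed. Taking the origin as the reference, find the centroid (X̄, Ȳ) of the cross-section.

X̄ = 158.93 mm, Ȳ = 60.00 mm

plate: A = 290 × 120 = 34800.00, centroid at (145.00, 60.00).
hole: A = −π·46² = -6647.61, centroid at (86.00, 60.00).
ΣA = 28152.39 mm²
ΣAX̄ = (34800.00)(145.00) + (-6647.61)(86.00) = 4474305.54 mm³
ΣAȲ = (34800.00)(60.00) + (-6647.61)(60.00) = 1689143.40 mm³
X̄ = 4474305.54 / 28152.39 = 158.93 mm
Ȳ = 1689143.40 / 28152.39 = 60.00 mm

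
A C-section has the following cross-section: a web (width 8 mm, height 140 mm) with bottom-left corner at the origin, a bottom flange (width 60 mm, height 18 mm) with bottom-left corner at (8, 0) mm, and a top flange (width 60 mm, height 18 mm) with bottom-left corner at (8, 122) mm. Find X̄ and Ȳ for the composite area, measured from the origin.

web: A = 8 × 140 = 1120.00, centroid at (4.00, 70.00).
bottom flange: A = 60 × 18 = 1080.00, centroid at (38.00, 9.00).
top flange: A = 60 × 18 = 1080.00, centroid at (38.00, 131.00).
ΣA = 3280.00 mm²
ΣAX̄ = (1120.00)(4.00) + (1080.00)(38.00) + (1080.00)(38.00) = 86560.00 mm³
ΣAȲ = (1120.00)(70.00) + (1080.00)(9.00) + (1080.00)(131.00) = 229600.00 mm³
X̄ = 86560.00 / 3280.00 = 26.39 mm
Ȳ = 229600.00 / 3280.00 = 70.00 mm

X̄ = 26.39 mm, Ȳ = 70.00 mm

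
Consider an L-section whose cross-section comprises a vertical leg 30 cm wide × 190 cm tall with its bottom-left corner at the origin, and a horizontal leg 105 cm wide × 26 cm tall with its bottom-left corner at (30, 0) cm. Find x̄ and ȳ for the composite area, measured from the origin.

Part | A | x̄ᵢ | ȳᵢ | A·x̄ᵢ | A·ȳᵢ
vertical leg | 5700.00 | 15.00 | 95.00 | 85500.00 | 541500.00
horizontal leg | 2730.00 | 82.50 | 13.00 | 225225.00 | 35490.00
Σ | 8430.00 |  |  | 310725.00 | 576990.00
x̄ = 310725.00 / 8430.00 = 36.86 cm
ȳ = 576990.00 / 8430.00 = 68.44 cm

x̄ = 36.86 cm, ȳ = 68.44 cm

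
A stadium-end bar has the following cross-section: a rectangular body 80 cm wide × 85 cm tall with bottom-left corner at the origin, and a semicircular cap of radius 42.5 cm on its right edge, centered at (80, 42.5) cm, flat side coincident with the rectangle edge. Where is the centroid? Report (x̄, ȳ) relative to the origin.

x̄ = 57.09 cm, ȳ = 42.50 cm

Part | A | x̄ᵢ | ȳᵢ | A·x̄ᵢ | A·ȳᵢ
rectangular body | 6800.00 | 40.00 | 42.50 | 272000.00 | 289000.00
semicircular end | 2837.25 | 98.04 | 42.50 | 278157.15 | 120583.16
Σ | 9637.25 |  |  | 550157.15 | 409583.16
x̄ = 550157.15 / 9637.25 = 57.09 cm
ȳ = 409583.16 / 9637.25 = 42.50 cm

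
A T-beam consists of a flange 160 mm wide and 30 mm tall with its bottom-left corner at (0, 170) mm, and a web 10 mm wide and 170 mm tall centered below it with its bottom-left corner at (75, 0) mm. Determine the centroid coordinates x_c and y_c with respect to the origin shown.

web: A = 10 × 170 = 1700.00, centroid at (80.00, 85.00).
flange: A = 160 × 30 = 4800.00, centroid at (80.00, 185.00).
ΣA = 6500.00 mm²
ΣAx_c = (1700.00)(80.00) + (4800.00)(80.00) = 520000.00 mm³
ΣAy_c = (1700.00)(85.00) + (4800.00)(185.00) = 1032500.00 mm³
x_c = 520000.00 / 6500.00 = 80.00 mm
y_c = 1032500.00 / 6500.00 = 158.85 mm

x_c = 80.00 mm, y_c = 158.85 mm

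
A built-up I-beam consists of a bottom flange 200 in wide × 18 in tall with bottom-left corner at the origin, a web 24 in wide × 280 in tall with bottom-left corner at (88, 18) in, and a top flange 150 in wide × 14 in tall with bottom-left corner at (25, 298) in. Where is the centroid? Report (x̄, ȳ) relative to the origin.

bottom flange: A = 200 × 18 = 3600.00, centroid at (100.00, 9.00).
web: A = 24 × 280 = 6720.00, centroid at (100.00, 158.00).
top flange: A = 150 × 14 = 2100.00, centroid at (100.00, 305.00).
ΣA = 12420.00 in²
ΣAx̄ = (3600.00)(100.00) + (6720.00)(100.00) + (2100.00)(100.00) = 1242000.00 in³
ΣAȳ = (3600.00)(9.00) + (6720.00)(158.00) + (2100.00)(305.00) = 1734660.00 in³
x̄ = 1242000.00 / 12420.00 = 100.00 in
ȳ = 1734660.00 / 12420.00 = 139.67 in

x̄ = 100.00 in, ȳ = 139.67 in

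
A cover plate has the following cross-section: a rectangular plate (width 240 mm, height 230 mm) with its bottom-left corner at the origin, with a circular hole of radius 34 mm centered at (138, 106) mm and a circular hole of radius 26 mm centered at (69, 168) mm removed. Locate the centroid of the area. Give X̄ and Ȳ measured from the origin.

X̄ = 120.87 mm, Ȳ = 113.38 mm

plate: A = 240 × 230 = 55200.00, centroid at (120.00, 115.00).
hole 1: A = −π·34² = -3631.68, centroid at (138.00, 106.00).
hole 2: A = −π·26² = -2123.72, centroid at (69.00, 168.00).
ΣA = 49444.60 mm²
ΣAX̄ = (55200.00)(120.00) + (-3631.68)(138.00) + (-2123.72)(69.00) = 5976291.56 mm³
ΣAȲ = (55200.00)(115.00) + (-3631.68)(106.00) + (-2123.72)(168.00) = 5606257.41 mm³
X̄ = 5976291.56 / 49444.60 = 120.87 mm
Ȳ = 5606257.41 / 49444.60 = 113.38 mm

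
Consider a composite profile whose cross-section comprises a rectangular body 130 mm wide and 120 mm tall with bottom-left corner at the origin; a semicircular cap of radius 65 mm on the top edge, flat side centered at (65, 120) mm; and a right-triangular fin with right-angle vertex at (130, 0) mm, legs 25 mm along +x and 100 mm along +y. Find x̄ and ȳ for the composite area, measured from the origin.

x̄ = 68.90 mm, ȳ = 83.33 mm

rectangular body: A = 130 × 120 = 15600.00, centroid at (65.00, 60.00).
semicircular top: A = ½π·65² = 6636.61, centroid at (65.00, 147.59).
triangular fin: A = ½·25·100 = 1250.00, centroid at (138.33, 33.33).
ΣA = 23486.61 mm²
ΣAx̄ = (15600.00)(65.00) + (6636.61)(65.00) + (1250.00)(138.33) = 1618296.61 mm³
ΣAȳ = (15600.00)(60.00) + (6636.61)(147.59) + (1250.00)(33.33) = 1957143.74 mm³
x̄ = 1618296.61 / 23486.61 = 68.90 mm
ȳ = 1957143.74 / 23486.61 = 83.33 mm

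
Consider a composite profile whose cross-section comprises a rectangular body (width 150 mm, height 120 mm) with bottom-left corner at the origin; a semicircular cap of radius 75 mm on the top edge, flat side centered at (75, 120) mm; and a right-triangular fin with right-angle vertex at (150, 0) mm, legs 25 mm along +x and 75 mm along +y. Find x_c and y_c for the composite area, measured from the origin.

rectangular body: A = 150 × 120 = 18000.00, centroid at (75.00, 60.00).
semicircular top: A = ½π·75² = 8835.73, centroid at (75.00, 151.83).
triangular fin: A = ½·25·75 = 937.50, centroid at (158.33, 25.00).
ΣA = 27773.23 mm², ΣAx_c = 2161117.20 mm³, ΣAy_c = 2444975.02 mm³.
x_c = 2161117.20/27773.23 = 77.81 mm; y_c = 2444975.02/27773.23 = 88.03 mm.

x_c = 77.81 mm, y_c = 88.03 mm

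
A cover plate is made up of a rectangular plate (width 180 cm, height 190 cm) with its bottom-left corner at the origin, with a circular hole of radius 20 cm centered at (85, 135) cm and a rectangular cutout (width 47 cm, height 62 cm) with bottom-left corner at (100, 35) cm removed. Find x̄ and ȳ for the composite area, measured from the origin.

x̄ = 86.96 cm, ȳ = 96.14 cm

plate: A = 180 × 190 = 34200.00, centroid at (90.00, 95.00).
hole 1: A = −π·20² = -1256.64, centroid at (85.00, 135.00).
hole 2: A = −(47 × 62) = -2914.00, centroid at (123.50, 66.00).
ΣA = 30029.36 cm²
ΣAx̄ = (34200.00)(90.00) + (-1256.64)(85.00) + (-2914.00)(123.50) = 2611306.85 cm³
ΣAȳ = (34200.00)(95.00) + (-1256.64)(135.00) + (-2914.00)(66.00) = 2887030.00 cm³
x̄ = 2611306.85 / 30029.36 = 86.96 cm
ȳ = 2887030.00 / 30029.36 = 96.14 cm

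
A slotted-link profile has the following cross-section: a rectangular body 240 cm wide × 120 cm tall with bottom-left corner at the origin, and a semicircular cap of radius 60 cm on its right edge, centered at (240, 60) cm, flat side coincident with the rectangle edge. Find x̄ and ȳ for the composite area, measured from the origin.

rectangular body: A = 240 × 120 = 28800.00, centroid at (120.00, 60.00).
semicircular end: A = ½π·60² = 5654.87, centroid at (265.46, 60.00).
ΣA = 34454.87 cm², ΣAx̄ = 4957168.03 cm³, ΣAȳ = 2067292.01 cm³.
x̄ = 4957168.03/34454.87 = 143.87 cm; ȳ = 2067292.01/34454.87 = 60.00 cm.

x̄ = 143.87 cm, ȳ = 60.00 cm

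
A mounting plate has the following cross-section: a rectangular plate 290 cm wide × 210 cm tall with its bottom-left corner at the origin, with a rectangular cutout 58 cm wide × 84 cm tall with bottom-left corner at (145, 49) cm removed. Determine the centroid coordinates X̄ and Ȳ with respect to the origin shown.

X̄ = 142.48 cm, Ȳ = 106.22 cm

Part | A | x̄ᵢ | ȳᵢ | A·x̄ᵢ | A·ȳᵢ
plate | 60900.00 | 145.00 | 105.00 | 8830500.00 | 6394500.00
hole | -4872.00 | 174.00 | 91.00 | -847728.00 | -443352.00
Σ | 56028.00 |  |  | 7982772.00 | 5951148.00
X̄ = 7982772.00 / 56028.00 = 142.48 cm
Ȳ = 5951148.00 / 56028.00 = 106.22 cm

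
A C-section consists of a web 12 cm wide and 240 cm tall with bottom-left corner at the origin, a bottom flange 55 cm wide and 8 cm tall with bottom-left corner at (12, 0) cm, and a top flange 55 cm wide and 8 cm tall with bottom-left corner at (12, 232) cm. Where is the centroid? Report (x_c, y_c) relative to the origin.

web: A = 12 × 240 = 2880.00, centroid at (6.00, 120.00).
bottom flange: A = 55 × 8 = 440.00, centroid at (39.50, 4.00).
top flange: A = 55 × 8 = 440.00, centroid at (39.50, 236.00).
ΣA = 3760.00 cm²
ΣAx_c = (2880.00)(6.00) + (440.00)(39.50) + (440.00)(39.50) = 52040.00 cm³
ΣAy_c = (2880.00)(120.00) + (440.00)(4.00) + (440.00)(236.00) = 451200.00 cm³
x_c = 52040.00 / 3760.00 = 13.84 cm
y_c = 451200.00 / 3760.00 = 120.00 cm

x_c = 13.84 cm, y_c = 120.00 cm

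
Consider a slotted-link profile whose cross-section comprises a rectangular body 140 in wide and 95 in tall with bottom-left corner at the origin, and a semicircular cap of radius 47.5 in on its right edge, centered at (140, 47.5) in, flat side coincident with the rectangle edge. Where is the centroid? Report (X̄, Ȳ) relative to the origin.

rectangular body: A = 140 × 95 = 13300.00, centroid at (70.00, 47.50).
semicircular end: A = ½π·47.5² = 3544.11, centroid at (160.16, 47.50).
ΣA = 16844.11 in², ΣAX̄ = 1498623.21 in³, ΣAȲ = 800095.19 in³.
X̄ = 1498623.21/16844.11 = 88.97 in; Ȳ = 800095.19/16844.11 = 47.50 in.

X̄ = 88.97 in, Ȳ = 47.50 in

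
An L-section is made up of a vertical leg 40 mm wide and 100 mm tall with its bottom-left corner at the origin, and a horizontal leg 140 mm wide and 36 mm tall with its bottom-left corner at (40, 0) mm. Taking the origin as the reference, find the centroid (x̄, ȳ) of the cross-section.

vertical leg: A = 40 × 100 = 4000.00, centroid at (20.00, 50.00).
horizontal leg: A = 140 × 36 = 5040.00, centroid at (110.00, 18.00).
ΣA = 9040.00 mm²
ΣAx̄ = (4000.00)(20.00) + (5040.00)(110.00) = 634400.00 mm³
ΣAȳ = (4000.00)(50.00) + (5040.00)(18.00) = 290720.00 mm³
x̄ = 634400.00 / 9040.00 = 70.18 mm
ȳ = 290720.00 / 9040.00 = 32.16 mm

x̄ = 70.18 mm, ȳ = 32.16 mm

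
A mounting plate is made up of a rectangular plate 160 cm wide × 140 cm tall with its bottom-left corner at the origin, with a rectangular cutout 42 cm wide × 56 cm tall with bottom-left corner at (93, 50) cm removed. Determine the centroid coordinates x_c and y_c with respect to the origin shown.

x_c = 76.01 cm, y_c = 69.06 cm

Part | A | x̄ᵢ | ȳᵢ | A·x̄ᵢ | A·ȳᵢ
plate | 22400.00 | 80.00 | 70.00 | 1792000.00 | 1568000.00
hole | -2352.00 | 114.00 | 78.00 | -268128.00 | -183456.00
Σ | 20048.00 |  |  | 1523872.00 | 1384544.00
x_c = 1523872.00 / 20048.00 = 76.01 cm
y_c = 1384544.00 / 20048.00 = 69.06 cm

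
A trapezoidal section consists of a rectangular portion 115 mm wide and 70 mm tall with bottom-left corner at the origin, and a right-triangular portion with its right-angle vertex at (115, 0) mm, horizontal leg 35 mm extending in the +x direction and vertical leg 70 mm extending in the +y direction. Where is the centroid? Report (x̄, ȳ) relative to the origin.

x̄ = 66.64 mm, ȳ = 33.46 mm

rectangular portion: A = 115 × 70 = 8050.00, centroid at (57.50, 35.00).
triangular portion: A = ½·35·70 = 1225.00, centroid at (126.67, 23.33).
ΣA = 9275.00 mm², ΣAx̄ = 618041.67 mm³, ΣAȳ = 310333.33 mm³.
x̄ = 618041.67/9275.00 = 66.64 mm; ȳ = 310333.33/9275.00 = 33.46 mm.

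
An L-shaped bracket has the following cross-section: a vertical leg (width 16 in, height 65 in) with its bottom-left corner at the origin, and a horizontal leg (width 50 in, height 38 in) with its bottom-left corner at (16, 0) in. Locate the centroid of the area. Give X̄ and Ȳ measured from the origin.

X̄ = 29.33 in, Ȳ = 23.78 in

vertical leg: A = 16 × 65 = 1040.00, centroid at (8.00, 32.50).
horizontal leg: A = 50 × 38 = 1900.00, centroid at (41.00, 19.00).
ΣA = 2940.00 in², ΣAX̄ = 86220.00 in³, ΣAȲ = 69900.00 in³.
X̄ = 86220.00/2940.00 = 29.33 in; Ȳ = 69900.00/2940.00 = 23.78 in.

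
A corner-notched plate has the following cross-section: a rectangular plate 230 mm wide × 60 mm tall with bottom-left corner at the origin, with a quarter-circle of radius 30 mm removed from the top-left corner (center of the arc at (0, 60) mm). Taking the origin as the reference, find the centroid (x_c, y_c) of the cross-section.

plate: A = 230 × 60 = 13800.00, centroid at (115.00, 30.00).
removed quarter-circle: A = −¼π·30² = -706.86, centroid at (12.73, 47.27).
ΣA = 13093.14 mm², ΣAx_c = 1578000.00 mm³, ΣAy_c = 380588.50 mm³.
x_c = 1578000.00/13093.14 = 120.52 mm; y_c = 380588.50/13093.14 = 29.07 mm.

x_c = 120.52 mm, y_c = 29.07 mm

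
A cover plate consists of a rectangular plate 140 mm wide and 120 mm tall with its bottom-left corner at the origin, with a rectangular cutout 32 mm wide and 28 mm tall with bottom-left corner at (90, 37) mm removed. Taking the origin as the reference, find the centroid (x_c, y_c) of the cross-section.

x_c = 67.97 mm, y_c = 60.51 mm

Part | A | x̄ᵢ | ȳᵢ | A·x̄ᵢ | A·ȳᵢ
plate | 16800.00 | 70.00 | 60.00 | 1176000.00 | 1008000.00
hole | -896.00 | 106.00 | 51.00 | -94976.00 | -45696.00
Σ | 15904.00 |  |  | 1081024.00 | 962304.00
x_c = 1081024.00 / 15904.00 = 67.97 mm
y_c = 962304.00 / 15904.00 = 60.51 mm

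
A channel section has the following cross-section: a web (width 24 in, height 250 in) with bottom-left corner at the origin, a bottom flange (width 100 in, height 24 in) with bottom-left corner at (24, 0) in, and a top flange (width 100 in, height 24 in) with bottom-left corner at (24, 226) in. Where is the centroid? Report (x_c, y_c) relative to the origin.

web: A = 24 × 250 = 6000.00, centroid at (12.00, 125.00).
bottom flange: A = 100 × 24 = 2400.00, centroid at (74.00, 12.00).
top flange: A = 100 × 24 = 2400.00, centroid at (74.00, 238.00).
ΣA = 10800.00 in²
ΣAx_c = (6000.00)(12.00) + (2400.00)(74.00) + (2400.00)(74.00) = 427200.00 in³
ΣAy_c = (6000.00)(125.00) + (2400.00)(12.00) + (2400.00)(238.00) = 1350000.00 in³
x_c = 427200.00 / 10800.00 = 39.56 in
y_c = 1350000.00 / 10800.00 = 125.00 in

x_c = 39.56 in, y_c = 125.00 in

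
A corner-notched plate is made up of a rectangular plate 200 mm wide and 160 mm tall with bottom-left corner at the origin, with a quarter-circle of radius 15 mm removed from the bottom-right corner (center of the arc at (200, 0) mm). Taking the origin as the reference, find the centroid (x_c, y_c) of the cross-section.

Part | A | x̄ᵢ | ȳᵢ | A·x̄ᵢ | A·ȳᵢ
plate | 32000.00 | 100.00 | 80.00 | 3200000.00 | 2560000.00
removed quarter-circle | -176.71 | 193.63 | 6.37 | -34217.92 | -1125.00
Σ | 31823.29 |  |  | 3165782.08 | 2558875.00
x_c = 3165782.08 / 31823.29 = 99.48 mm
y_c = 2558875.00 / 31823.29 = 80.41 mm

x_c = 99.48 mm, y_c = 80.41 mm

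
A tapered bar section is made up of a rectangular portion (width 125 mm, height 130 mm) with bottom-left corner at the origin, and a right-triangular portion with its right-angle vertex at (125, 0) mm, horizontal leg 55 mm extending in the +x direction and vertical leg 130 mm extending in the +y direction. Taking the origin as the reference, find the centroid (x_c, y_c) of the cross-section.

Part | A | x̄ᵢ | ȳᵢ | A·x̄ᵢ | A·ȳᵢ
rectangular portion | 16250.00 | 62.50 | 65.00 | 1015625.00 | 1056250.00
triangular portion | 3575.00 | 143.33 | 43.33 | 512416.67 | 154916.67
Σ | 19825.00 |  |  | 1528041.67 | 1211166.67
x_c = 1528041.67 / 19825.00 = 77.08 mm
y_c = 1211166.67 / 19825.00 = 61.09 mm

x_c = 77.08 mm, y_c = 61.09 mm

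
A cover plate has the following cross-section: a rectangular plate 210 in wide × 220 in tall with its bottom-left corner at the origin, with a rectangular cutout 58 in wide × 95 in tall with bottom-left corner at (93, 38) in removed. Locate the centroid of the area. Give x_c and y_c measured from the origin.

plate: A = 210 × 220 = 46200.00, centroid at (105.00, 110.00).
hole: A = −(58 × 95) = -5510.00, centroid at (122.00, 85.50).
ΣA = 40690.00 in², ΣAx_c = 4178780.00 in³, ΣAy_c = 4610895.00 in³.
x_c = 4178780.00/40690.00 = 102.70 in; y_c = 4610895.00/40690.00 = 113.32 in.

x_c = 102.70 in, y_c = 113.32 in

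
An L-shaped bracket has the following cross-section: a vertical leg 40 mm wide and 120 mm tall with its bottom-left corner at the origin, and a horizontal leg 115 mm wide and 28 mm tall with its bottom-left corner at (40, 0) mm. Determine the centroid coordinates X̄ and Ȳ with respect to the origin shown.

Part | A | x̄ᵢ | ȳᵢ | A·x̄ᵢ | A·ȳᵢ
vertical leg | 4800.00 | 20.00 | 60.00 | 96000.00 | 288000.00
horizontal leg | 3220.00 | 97.50 | 14.00 | 313950.00 | 45080.00
Σ | 8020.00 |  |  | 409950.00 | 333080.00
X̄ = 409950.00 / 8020.00 = 51.12 mm
Ȳ = 333080.00 / 8020.00 = 41.53 mm

X̄ = 51.12 mm, Ȳ = 41.53 mm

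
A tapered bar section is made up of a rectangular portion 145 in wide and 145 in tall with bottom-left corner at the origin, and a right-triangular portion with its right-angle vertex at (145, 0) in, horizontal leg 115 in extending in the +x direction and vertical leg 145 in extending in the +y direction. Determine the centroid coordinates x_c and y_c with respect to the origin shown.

rectangular portion: A = 145 × 145 = 21025.00, centroid at (72.50, 72.50).
triangular portion: A = ½·115·145 = 8337.50, centroid at (183.33, 48.33).
ΣA = 29362.50 in², ΣAx_c = 3052854.17 in³, ΣAy_c = 1927291.67 in³.
x_c = 3052854.17/29362.50 = 103.97 in; y_c = 1927291.67/29362.50 = 65.64 in.

x_c = 103.97 in, y_c = 65.64 in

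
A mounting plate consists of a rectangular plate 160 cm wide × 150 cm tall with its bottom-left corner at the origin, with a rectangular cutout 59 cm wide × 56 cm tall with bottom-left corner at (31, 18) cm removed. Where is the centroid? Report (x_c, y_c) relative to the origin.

plate: A = 160 × 150 = 24000.00, centroid at (80.00, 75.00).
hole: A = −(59 × 56) = -3304.00, centroid at (60.50, 46.00).
ΣA = 20696.00 cm²
ΣAx_c = (24000.00)(80.00) + (-3304.00)(60.50) = 1720108.00 cm³
ΣAy_c = (24000.00)(75.00) + (-3304.00)(46.00) = 1648016.00 cm³
x_c = 1720108.00 / 20696.00 = 83.11 cm
y_c = 1648016.00 / 20696.00 = 79.63 cm

x_c = 83.11 cm, y_c = 79.63 cm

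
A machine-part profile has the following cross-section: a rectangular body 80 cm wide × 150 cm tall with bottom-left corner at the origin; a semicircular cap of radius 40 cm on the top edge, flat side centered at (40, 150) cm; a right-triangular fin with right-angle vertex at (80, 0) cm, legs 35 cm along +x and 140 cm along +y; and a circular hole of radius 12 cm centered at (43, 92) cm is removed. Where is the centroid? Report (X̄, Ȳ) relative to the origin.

X̄ = 47.58 cm, Ȳ = 84.33 cm

Part | A | x̄ᵢ | ȳᵢ | A·x̄ᵢ | A·ȳᵢ
rectangular body | 12000.00 | 40.00 | 75.00 | 480000.00 | 900000.00
semicircular top | 2513.27 | 40.00 | 166.98 | 100530.96 | 419657.79
triangular fin | 2450.00 | 91.67 | 46.67 | 224583.33 | 114333.33
hole | -452.39 | 43.00 | 92.00 | -19452.74 | -41619.82
Σ | 16510.88 |  |  | 785661.56 | 1392371.30
X̄ = 785661.56 / 16510.88 = 47.58 cm
Ȳ = 1392371.30 / 16510.88 = 84.33 cm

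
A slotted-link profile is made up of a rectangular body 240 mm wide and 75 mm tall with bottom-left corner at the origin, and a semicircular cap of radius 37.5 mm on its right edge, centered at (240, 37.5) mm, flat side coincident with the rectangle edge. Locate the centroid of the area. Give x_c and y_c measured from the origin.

x_c = 134.86 mm, y_c = 37.50 mm

rectangular body: A = 240 × 75 = 18000.00, centroid at (120.00, 37.50).
semicircular end: A = ½π·37.5² = 2208.93, centroid at (255.92, 37.50).
ΣA = 20208.93 mm²
ΣAx_c = (18000.00)(120.00) + (2208.93)(255.92) = 2725300.01 mm³
ΣAy_c = (18000.00)(37.50) + (2208.93)(37.50) = 757834.96 mm³
x_c = 2725300.01 / 20208.93 = 134.86 mm
y_c = 757834.96 / 20208.93 = 37.50 mm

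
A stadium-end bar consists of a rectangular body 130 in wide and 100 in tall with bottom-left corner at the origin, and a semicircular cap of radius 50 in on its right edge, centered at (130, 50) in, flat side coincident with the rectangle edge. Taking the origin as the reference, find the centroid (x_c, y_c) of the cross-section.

rectangular body: A = 130 × 100 = 13000.00, centroid at (65.00, 50.00).
semicircular end: A = ½π·50² = 3926.99, centroid at (151.22, 50.00).
ΣA = 16926.99 in²
ΣAx_c = (13000.00)(65.00) + (3926.99)(151.22) = 1438842.14 in³
ΣAy_c = (13000.00)(50.00) + (3926.99)(50.00) = 846349.54 in³
x_c = 1438842.14 / 16926.99 = 85.00 in
y_c = 846349.54 / 16926.99 = 50.00 in

x_c = 85.00 in, y_c = 50.00 in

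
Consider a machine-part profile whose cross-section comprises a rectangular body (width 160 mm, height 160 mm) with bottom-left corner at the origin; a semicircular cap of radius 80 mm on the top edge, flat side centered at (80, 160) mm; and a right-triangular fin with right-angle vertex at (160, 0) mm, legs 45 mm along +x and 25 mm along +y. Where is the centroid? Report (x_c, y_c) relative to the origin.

x_c = 81.48 mm, y_c = 110.52 mm

rectangular body: A = 160 × 160 = 25600.00, centroid at (80.00, 80.00).
semicircular top: A = ½π·80² = 10053.10, centroid at (80.00, 193.95).
triangular fin: A = ½·45·25 = 562.50, centroid at (175.00, 8.33).
ΣA = 36215.60 mm², ΣAx_c = 2950685.22 mm³, ΣAy_c = 4002516.27 mm³.
x_c = 2950685.22/36215.60 = 81.48 mm; y_c = 4002516.27/36215.60 = 110.52 mm.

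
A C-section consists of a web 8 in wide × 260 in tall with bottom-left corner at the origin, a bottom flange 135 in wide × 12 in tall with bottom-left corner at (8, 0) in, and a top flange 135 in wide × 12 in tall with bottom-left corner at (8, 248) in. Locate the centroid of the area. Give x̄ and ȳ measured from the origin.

Part | A | x̄ᵢ | ȳᵢ | A·x̄ᵢ | A·ȳᵢ
web | 2080.00 | 4.00 | 130.00 | 8320.00 | 270400.00
bottom flange | 1620.00 | 75.50 | 6.00 | 122310.00 | 9720.00
top flange | 1620.00 | 75.50 | 254.00 | 122310.00 | 411480.00
Σ | 5320.00 |  |  | 252940.00 | 691600.00
x̄ = 252940.00 / 5320.00 = 47.55 in
ȳ = 691600.00 / 5320.00 = 130.00 in

x̄ = 47.55 in, ȳ = 130.00 in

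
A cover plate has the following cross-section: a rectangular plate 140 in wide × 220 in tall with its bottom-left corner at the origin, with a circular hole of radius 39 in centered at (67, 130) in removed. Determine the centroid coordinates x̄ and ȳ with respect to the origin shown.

x̄ = 70.55 in, ȳ = 106.33 in

plate: A = 140 × 220 = 30800.00, centroid at (70.00, 110.00).
hole: A = −π·39² = -4778.36, centroid at (67.00, 130.00).
ΣA = 26021.64 in²
ΣAx̄ = (30800.00)(70.00) + (-4778.36)(67.00) = 1835849.72 in³
ΣAȳ = (30800.00)(110.00) + (-4778.36)(130.00) = 2766812.88 in³
x̄ = 1835849.72 / 26021.64 = 70.55 in
ȳ = 2766812.88 / 26021.64 = 106.33 in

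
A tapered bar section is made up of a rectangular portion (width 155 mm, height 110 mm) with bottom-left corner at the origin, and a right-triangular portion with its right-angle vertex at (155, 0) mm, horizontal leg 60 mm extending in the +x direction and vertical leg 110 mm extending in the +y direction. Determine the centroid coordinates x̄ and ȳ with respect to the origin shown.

x̄ = 93.31 mm, ȳ = 52.03 mm

rectangular portion: A = 155 × 110 = 17050.00, centroid at (77.50, 55.00).
triangular portion: A = ½·60·110 = 3300.00, centroid at (175.00, 36.67).
ΣA = 20350.00 mm², ΣAx̄ = 1898875.00 mm³, ΣAȳ = 1058750.00 mm³.
x̄ = 1898875.00/20350.00 = 93.31 mm; ȳ = 1058750.00/20350.00 = 52.03 mm.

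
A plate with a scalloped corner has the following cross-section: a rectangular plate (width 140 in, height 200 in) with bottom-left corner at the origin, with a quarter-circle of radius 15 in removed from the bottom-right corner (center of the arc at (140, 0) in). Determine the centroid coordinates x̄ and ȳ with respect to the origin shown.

plate: A = 140 × 200 = 28000.00, centroid at (70.00, 100.00).
removed quarter-circle: A = −¼π·15² = -176.71, centroid at (133.63, 6.37).
ΣA = 27823.29 in², ΣAx̄ = 1936384.96 in³, ΣAȳ = 2798875.00 in³.
x̄ = 1936384.96/27823.29 = 69.60 in; ȳ = 2798875.00/27823.29 = 100.59 in.

x̄ = 69.60 in, ȳ = 100.59 in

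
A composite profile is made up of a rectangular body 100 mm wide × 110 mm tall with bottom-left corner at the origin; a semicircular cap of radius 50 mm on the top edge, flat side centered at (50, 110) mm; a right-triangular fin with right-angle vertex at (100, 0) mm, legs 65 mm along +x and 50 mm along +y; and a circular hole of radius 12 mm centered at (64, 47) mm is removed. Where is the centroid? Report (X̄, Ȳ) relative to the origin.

X̄ = 56.84 mm, Ȳ = 69.95 mm

rectangular body: A = 100 × 110 = 11000.00, centroid at (50.00, 55.00).
semicircular top: A = ½π·50² = 3926.99, centroid at (50.00, 131.22).
triangular fin: A = ½·65·50 = 1625.00, centroid at (121.67, 16.67).
hole: A = −π·12² = -452.39, centroid at (64.00, 47.00).
ΣA = 16099.60 mm², ΣAX̄ = 915104.96 mm³, ΣAȲ = 1126123.36 mm³.
X̄ = 915104.96/16099.60 = 56.84 mm; Ȳ = 1126123.36/16099.60 = 69.95 mm.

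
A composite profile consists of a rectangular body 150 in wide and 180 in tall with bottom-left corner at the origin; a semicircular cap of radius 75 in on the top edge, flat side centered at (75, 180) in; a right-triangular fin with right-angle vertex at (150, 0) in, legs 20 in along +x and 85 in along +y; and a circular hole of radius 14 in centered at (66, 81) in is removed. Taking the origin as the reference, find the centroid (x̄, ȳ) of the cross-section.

rectangular body: A = 150 × 180 = 27000.00, centroid at (75.00, 90.00).
semicircular top: A = ½π·75² = 8835.73, centroid at (75.00, 211.83).
triangular fin: A = ½·20·85 = 850.00, centroid at (156.67, 28.33).
hole: A = −π·14² = -615.75, centroid at (66.00, 81.00).
ΣA = 36069.98 in²
ΣAx̄ = (27000.00)(75.00) + (8835.73)(75.00) + (850.00)(156.67) + (-615.75)(66.00) = 2780206.72 in³
ΣAȳ = (27000.00)(90.00) + (8835.73)(211.83) + (850.00)(28.33) + (-615.75)(81.00) = 4275888.69 in³
x̄ = 2780206.72 / 36069.98 = 77.08 in
ȳ = 4275888.69 / 36069.98 = 118.54 in

x̄ = 77.08 in, ȳ = 118.54 in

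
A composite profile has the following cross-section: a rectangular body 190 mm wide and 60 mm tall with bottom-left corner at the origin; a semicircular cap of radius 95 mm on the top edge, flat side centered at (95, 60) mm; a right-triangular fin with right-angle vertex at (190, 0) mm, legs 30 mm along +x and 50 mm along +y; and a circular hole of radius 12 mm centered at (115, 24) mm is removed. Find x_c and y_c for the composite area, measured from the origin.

rectangular body: A = 190 × 60 = 11400.00, centroid at (95.00, 30.00).
semicircular top: A = ½π·95² = 14176.44, centroid at (95.00, 100.32).
triangular fin: A = ½·30·50 = 750.00, centroid at (200.00, 16.67).
hole: A = −π·12² = -452.39, centroid at (115.00, 24.00).
ΣA = 25874.05 mm², ΣAx_c = 2527736.73 mm³, ΣAy_c = 1765812.20 mm³.
x_c = 2527736.73/25874.05 = 97.69 mm; y_c = 1765812.20/25874.05 = 68.25 mm.

x_c = 97.69 mm, y_c = 68.25 mm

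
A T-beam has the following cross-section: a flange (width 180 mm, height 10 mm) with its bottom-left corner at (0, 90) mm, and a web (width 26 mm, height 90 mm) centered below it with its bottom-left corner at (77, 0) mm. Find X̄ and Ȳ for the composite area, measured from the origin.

web: A = 26 × 90 = 2340.00, centroid at (90.00, 45.00).
flange: A = 180 × 10 = 1800.00, centroid at (90.00, 95.00).
ΣA = 4140.00 mm², ΣAX̄ = 372600.00 mm³, ΣAȲ = 276300.00 mm³.
X̄ = 372600.00/4140.00 = 90.00 mm; Ȳ = 276300.00/4140.00 = 66.74 mm.

X̄ = 90.00 mm, Ȳ = 66.74 mm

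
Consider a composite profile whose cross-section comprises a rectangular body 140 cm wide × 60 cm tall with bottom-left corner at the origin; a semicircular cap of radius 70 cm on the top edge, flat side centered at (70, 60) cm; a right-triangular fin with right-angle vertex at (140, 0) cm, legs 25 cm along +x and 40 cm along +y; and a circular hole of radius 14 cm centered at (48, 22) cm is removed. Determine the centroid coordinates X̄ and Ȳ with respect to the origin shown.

X̄ = 73.30 cm, Ȳ = 58.54 cm

rectangular body: A = 140 × 60 = 8400.00, centroid at (70.00, 30.00).
semicircular top: A = ½π·70² = 7696.90, centroid at (70.00, 89.71).
triangular fin: A = ½·25·40 = 500.00, centroid at (148.33, 13.33).
hole: A = −π·14² = -615.75, centroid at (48.00, 22.00).
ΣA = 15981.15 cm²
ΣAX̄ = (8400.00)(70.00) + (7696.90)(70.00) + (500.00)(148.33) + (-615.75)(48.00) = 1171393.70 cm³
ΣAȲ = (8400.00)(30.00) + (7696.90)(89.71) + (500.00)(13.33) + (-615.75)(22.00) = 935600.91 cm³
X̄ = 1171393.70 / 15981.15 = 73.30 cm
Ȳ = 935600.91 / 15981.15 = 58.54 cm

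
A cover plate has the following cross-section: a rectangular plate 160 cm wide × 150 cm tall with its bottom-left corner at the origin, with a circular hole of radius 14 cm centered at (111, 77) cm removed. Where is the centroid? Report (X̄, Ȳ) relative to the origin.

plate: A = 160 × 150 = 24000.00, centroid at (80.00, 75.00).
hole: A = −π·14² = -615.75, centroid at (111.00, 77.00).
ΣA = 23384.25 cm²
ΣAX̄ = (24000.00)(80.00) + (-615.75)(111.00) = 1851651.51 cm³
ΣAȲ = (24000.00)(75.00) + (-615.75)(77.00) = 1752587.08 cm³
X̄ = 1851651.51 / 23384.25 = 79.18 cm
Ȳ = 1752587.08 / 23384.25 = 74.95 cm

X̄ = 79.18 cm, Ȳ = 74.95 cm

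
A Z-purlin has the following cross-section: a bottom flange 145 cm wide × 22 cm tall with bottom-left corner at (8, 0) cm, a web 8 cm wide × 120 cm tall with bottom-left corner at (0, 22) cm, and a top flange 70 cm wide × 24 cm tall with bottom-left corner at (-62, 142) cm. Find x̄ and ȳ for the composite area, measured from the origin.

Part | A | x̄ᵢ | ȳᵢ | A·x̄ᵢ | A·ȳᵢ
bottom flange | 3190.00 | 80.50 | 11.00 | 256795.00 | 35090.00
web | 960.00 | 4.00 | 82.00 | 3840.00 | 78720.00
top flange | 1680.00 | -27.00 | 154.00 | -45360.00 | 258720.00
Σ | 5830.00 |  |  | 215275.00 | 372530.00
x̄ = 215275.00 / 5830.00 = 36.93 cm
ȳ = 372530.00 / 5830.00 = 63.90 cm

x̄ = 36.93 cm, ȳ = 63.90 cm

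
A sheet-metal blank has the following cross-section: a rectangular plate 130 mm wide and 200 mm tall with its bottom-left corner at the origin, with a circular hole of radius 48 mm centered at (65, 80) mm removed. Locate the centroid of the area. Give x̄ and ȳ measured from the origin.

x̄ = 65.00 mm, ȳ = 107.72 mm

Part | A | x̄ᵢ | ȳᵢ | A·x̄ᵢ | A·ȳᵢ
plate | 26000.00 | 65.00 | 100.00 | 1690000.00 | 2600000.00
hole | -7238.23 | 65.00 | 80.00 | -470484.92 | -579058.36
Σ | 18761.77 |  |  | 1219515.08 | 2020941.64
x̄ = 1219515.08 / 18761.77 = 65.00 mm
ȳ = 2020941.64 / 18761.77 = 107.72 mm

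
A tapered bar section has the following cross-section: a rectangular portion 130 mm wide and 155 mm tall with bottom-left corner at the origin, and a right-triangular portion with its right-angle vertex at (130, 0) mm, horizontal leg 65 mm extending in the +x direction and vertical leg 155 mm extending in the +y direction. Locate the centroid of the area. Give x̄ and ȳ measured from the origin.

x̄ = 82.33 mm, ȳ = 72.33 mm

rectangular portion: A = 130 × 155 = 20150.00, centroid at (65.00, 77.50).
triangular portion: A = ½·65·155 = 5037.50, centroid at (151.67, 51.67).
ΣA = 25187.50 mm²
ΣAx̄ = (20150.00)(65.00) + (5037.50)(151.67) = 2073770.83 mm³
ΣAȳ = (20150.00)(77.50) + (5037.50)(51.67) = 1821895.83 mm³
x̄ = 2073770.83 / 25187.50 = 82.33 mm
ȳ = 1821895.83 / 25187.50 = 72.33 mm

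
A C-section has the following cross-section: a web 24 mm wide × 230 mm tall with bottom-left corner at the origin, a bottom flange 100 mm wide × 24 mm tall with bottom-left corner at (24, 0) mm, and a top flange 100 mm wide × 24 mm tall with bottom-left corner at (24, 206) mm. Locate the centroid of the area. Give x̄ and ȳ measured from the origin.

web: A = 24 × 230 = 5520.00, centroid at (12.00, 115.00).
bottom flange: A = 100 × 24 = 2400.00, centroid at (74.00, 12.00).
top flange: A = 100 × 24 = 2400.00, centroid at (74.00, 218.00).
ΣA = 10320.00 mm²
ΣAx̄ = (5520.00)(12.00) + (2400.00)(74.00) + (2400.00)(74.00) = 421440.00 mm³
ΣAȳ = (5520.00)(115.00) + (2400.00)(12.00) + (2400.00)(218.00) = 1186800.00 mm³
x̄ = 421440.00 / 10320.00 = 40.84 mm
ȳ = 1186800.00 / 10320.00 = 115.00 mm

x̄ = 40.84 mm, ȳ = 115.00 mm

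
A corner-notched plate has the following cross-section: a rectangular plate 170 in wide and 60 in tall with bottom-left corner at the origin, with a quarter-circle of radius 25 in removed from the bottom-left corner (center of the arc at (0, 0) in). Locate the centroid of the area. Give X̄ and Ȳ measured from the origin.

X̄ = 88.76 in, Ȳ = 30.98 in

plate: A = 170 × 60 = 10200.00, centroid at (85.00, 30.00).
removed quarter-circle: A = −¼π·25² = -490.87, centroid at (10.61, 10.61).
ΣA = 9709.13 in², ΣAX̄ = 861791.67 in³, ΣAȲ = 300791.67 in³.
X̄ = 861791.67/9709.13 = 88.76 in; Ȳ = 300791.67/9709.13 = 30.98 in.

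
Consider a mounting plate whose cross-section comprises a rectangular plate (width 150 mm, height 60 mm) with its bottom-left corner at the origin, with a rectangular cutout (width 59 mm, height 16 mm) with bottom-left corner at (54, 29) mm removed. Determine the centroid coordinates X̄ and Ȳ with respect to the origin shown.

X̄ = 74.00 mm, Ȳ = 29.18 mm

plate: A = 150 × 60 = 9000.00, centroid at (75.00, 30.00).
hole: A = −(59 × 16) = -944.00, centroid at (83.50, 37.00).
ΣA = 8056.00 mm²
ΣAX̄ = (9000.00)(75.00) + (-944.00)(83.50) = 596176.00 mm³
ΣAȲ = (9000.00)(30.00) + (-944.00)(37.00) = 235072.00 mm³
X̄ = 596176.00 / 8056.00 = 74.00 mm
Ȳ = 235072.00 / 8056.00 = 29.18 mm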